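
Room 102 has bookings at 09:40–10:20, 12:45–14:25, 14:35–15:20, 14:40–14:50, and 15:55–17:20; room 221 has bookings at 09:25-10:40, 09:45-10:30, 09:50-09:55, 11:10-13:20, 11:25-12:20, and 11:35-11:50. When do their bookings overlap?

First set merges to 09:40–10:20, 12:45–14:25, 14:35–15:20, 15:55–17:20.
Second set merges to 09:25–10:40, 11:10–13:20.
09:40–10:20 overlaps B on 09:40–10:20.
12:45–14:25 overlaps B on 12:45–13:20.
14:35–15:20 falls entirely outside B.
15:55–17:20 falls entirely outside B.

09:40–10:20, 12:45–13:20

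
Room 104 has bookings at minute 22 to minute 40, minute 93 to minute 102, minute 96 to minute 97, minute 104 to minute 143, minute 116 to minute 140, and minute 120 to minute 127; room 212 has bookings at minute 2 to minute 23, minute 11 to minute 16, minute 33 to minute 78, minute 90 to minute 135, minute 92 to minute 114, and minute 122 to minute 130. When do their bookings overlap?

A, merged: minute 22 to minute 40, minute 93 to minute 102, minute 104 to minute 143.
B, merged: minute 2 to minute 23, minute 33 to minute 78, minute 90 to minute 135.
minute 22 to minute 40 meets the second set on minute 22 to minute 23, minute 33 to minute 40.
minute 93 to minute 102 meets the second set on minute 93 to minute 102.
minute 104 to minute 143 meets the second set on minute 104 to minute 135.

minute 22 to minute 23, minute 33 to minute 40, minute 93 to minute 102, minute 104 to minute 135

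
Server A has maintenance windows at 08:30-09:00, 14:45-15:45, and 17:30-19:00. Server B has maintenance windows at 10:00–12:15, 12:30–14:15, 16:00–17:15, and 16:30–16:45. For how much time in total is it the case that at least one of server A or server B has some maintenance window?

8 h 15 min

Merge the second list: 10:00–12:15, 12:30–14:15, 16:00–17:15.
A ∪ B = 08:30–09:00, 10:00–12:15, 12:30–14:15, 14:45–15:45, 16:00–17:15, 17:30–19:00.
Total: 30 min + 2 h 15 min + 1 h 45 min + 1 h + 1 h 15 min + 1 h 30 min = 8 h 15 min.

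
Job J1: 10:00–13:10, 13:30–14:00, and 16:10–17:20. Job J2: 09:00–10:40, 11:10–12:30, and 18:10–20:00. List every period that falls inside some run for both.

10:00–13:10 ∩ B → 10:00–10:40, 11:10–12:30.
13:30–14:00 meets no B interval.
16:10–17:20 meets no B interval.

10:00–10:40, 11:10–12:30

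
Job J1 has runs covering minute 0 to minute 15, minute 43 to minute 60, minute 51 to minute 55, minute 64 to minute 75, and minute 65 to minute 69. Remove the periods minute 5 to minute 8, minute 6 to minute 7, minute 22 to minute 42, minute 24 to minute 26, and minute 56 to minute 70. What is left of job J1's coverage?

First set merges to minute 0 to minute 15, minute 43 to minute 60, minute 64 to minute 75.
Second set merges to minute 5 to minute 8, minute 22 to minute 42, minute 56 to minute 70.
minute 0 to minute 15 \ B = minute 0 to minute 5, minute 8 to minute 15.
minute 43 to minute 60 \ B = minute 43 to minute 56.
minute 64 to minute 75 \ B = minute 70 to minute 75.

minute 0 to minute 5, minute 8 to minute 15, minute 43 to minute 56, minute 70 to minute 75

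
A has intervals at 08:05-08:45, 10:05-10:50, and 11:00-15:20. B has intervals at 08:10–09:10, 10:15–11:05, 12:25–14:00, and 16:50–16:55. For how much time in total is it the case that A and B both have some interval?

A ∩ B = 08:10–08:45, 10:15–10:50, 11:00–11:05, 12:25–14:00.
Total: 35 min + 35 min + 5 min + 1 h 35 min = 2 h 50 min.

2 h 50 min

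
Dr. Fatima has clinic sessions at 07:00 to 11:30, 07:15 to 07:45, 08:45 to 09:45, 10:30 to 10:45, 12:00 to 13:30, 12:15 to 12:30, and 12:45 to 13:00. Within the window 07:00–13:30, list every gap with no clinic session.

11:30-12:00

The merged coverage is 07:00-11:30, 12:00-13:30.
Gaps within 07:00-13:30: 11:30-12:00.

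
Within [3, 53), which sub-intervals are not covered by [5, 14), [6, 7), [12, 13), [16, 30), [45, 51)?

The merged coverage is [5, 14), [16, 30), [45, 51).
Gaps within [3, 53): [3, 5), [14, 16), [30, 45), [51, 53).

[3, 5) ∪ [14, 16) ∪ [30, 45) ∪ [51, 53)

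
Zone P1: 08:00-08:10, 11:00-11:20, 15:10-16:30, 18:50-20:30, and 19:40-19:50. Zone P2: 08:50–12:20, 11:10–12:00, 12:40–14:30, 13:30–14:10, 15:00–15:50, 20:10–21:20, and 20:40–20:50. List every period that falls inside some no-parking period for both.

11:00–11:20, 15:10–15:50, 20:10–20:30

First set merges to 08:00–08:10, 11:00–11:20, 15:10–16:30, 18:50–20:30.
Second set merges to 08:50–12:20, 12:40–14:30, 15:00–15:50, 20:10–21:20.
08:00–08:10: no overlap with the second set.
11:00–11:20 meets the second set on 11:00–11:20.
15:10–16:30 meets the second set on 15:10–15:50.
18:50–20:30 meets the second set on 20:10–20:30.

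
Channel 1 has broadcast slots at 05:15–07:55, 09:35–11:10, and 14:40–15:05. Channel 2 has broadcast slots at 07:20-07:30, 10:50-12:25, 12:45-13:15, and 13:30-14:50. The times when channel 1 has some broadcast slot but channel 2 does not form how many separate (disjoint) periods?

4

A \ B = 05:15–07:20, 07:30–07:55, 09:35–10:50, 14:50–15:05.
That is 4 disjoint pieces.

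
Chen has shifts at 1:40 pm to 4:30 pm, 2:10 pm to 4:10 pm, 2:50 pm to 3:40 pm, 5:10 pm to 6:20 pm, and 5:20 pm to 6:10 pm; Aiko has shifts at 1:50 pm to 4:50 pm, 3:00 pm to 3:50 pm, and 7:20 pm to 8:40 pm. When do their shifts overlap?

A, merged: 1:40 pm–4:30 pm, 5:10 pm–6:20 pm.
B, merged: 1:50 pm–4:50 pm, 7:20 pm–8:40 pm.
1:40 pm–4:30 pm meets the second set on 1:50 pm–4:30 pm.
5:10 pm–6:20 pm: no overlap with the second set.

1:50 pm–4:30 pm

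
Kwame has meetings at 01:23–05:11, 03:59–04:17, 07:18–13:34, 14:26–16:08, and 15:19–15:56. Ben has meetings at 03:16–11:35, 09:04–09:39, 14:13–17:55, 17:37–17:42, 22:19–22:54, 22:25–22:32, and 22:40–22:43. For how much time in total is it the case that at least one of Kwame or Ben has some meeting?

First set merges to 01:23-05:11, 07:18-13:34, 14:26-16:08.
Second set merges to 03:16-11:35, 14:13-17:55, 22:19-22:54.
A ∪ B = 01:23-13:34, 14:13-17:55, 22:19-22:54.
Total: 12 h 11 min + 3 h 42 min + 35 min = 16 h 28 min.

16 h 28 min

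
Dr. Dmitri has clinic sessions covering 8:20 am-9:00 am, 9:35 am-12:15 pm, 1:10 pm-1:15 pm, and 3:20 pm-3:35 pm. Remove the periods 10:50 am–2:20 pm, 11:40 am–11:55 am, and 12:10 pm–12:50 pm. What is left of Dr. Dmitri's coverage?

Merge the second list: 10:50 am-2:20 pm.
8:20 am-9:00 am: nothing removed.
9:35 am-12:15 pm \ B = 9:35 am-10:50 am.
1:10 pm-1:15 pm: entirely removed.
3:20 pm-3:35 pm: nothing removed.

8:20 am-9:00 am, 9:35 am-10:50 am, 3:20 pm-3:35 pm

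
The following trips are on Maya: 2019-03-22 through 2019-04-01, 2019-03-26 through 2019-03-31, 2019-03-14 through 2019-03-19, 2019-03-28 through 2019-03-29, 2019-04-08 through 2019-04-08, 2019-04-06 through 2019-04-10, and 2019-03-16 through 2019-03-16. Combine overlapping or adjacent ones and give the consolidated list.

2019-03-14 through 2019-03-19, 2019-03-22 through 2019-04-01, 2019-04-06 through 2019-04-10

Sort by start: 2019-03-14 through 2019-03-19, 2019-03-16 through 2019-03-16, 2019-03-22 through 2019-04-01, 2019-03-26 through 2019-03-31, 2019-03-28 through 2019-03-29, 2019-04-06 through 2019-04-10, 2019-04-08 through 2019-04-08.
2019-03-16 through 2019-03-16 overlaps/touches 2019-03-14 through 2019-03-19 → extend to 2019-03-14 through 2019-03-19.
2019-03-22 through 2019-04-01 is disjoint → start new block.
2019-03-26 through 2019-03-31 overlaps/touches 2019-03-22 through 2019-04-01 → extend to 2019-03-22 through 2019-04-01.
2019-03-28 through 2019-03-29 overlaps/touches 2019-03-22 through 2019-04-01 → extend to 2019-03-22 through 2019-04-01.
2019-04-06 through 2019-04-10 is disjoint → start new block.
2019-04-08 through 2019-04-08 overlaps/touches 2019-04-06 through 2019-04-10 → extend to 2019-04-06 through 2019-04-10.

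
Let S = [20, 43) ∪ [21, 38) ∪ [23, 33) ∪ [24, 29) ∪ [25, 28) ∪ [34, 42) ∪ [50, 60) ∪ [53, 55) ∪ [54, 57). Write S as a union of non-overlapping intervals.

[21, 38) overlaps/touches [20, 43) → extend to [20, 43).
[23, 33) overlaps/touches [20, 43) → extend to [20, 43).
[24, 29) overlaps/touches [20, 43) → extend to [20, 43).
[25, 28) overlaps/touches [20, 43) → extend to [20, 43).
[34, 42) overlaps/touches [20, 43) → extend to [20, 43).
[50, 60) is disjoint → start new block.
[53, 55) overlaps/touches [50, 60) → extend to [50, 60).
[54, 57) overlaps/touches [50, 60) → extend to [50, 60).

[20, 43) ∪ [50, 60)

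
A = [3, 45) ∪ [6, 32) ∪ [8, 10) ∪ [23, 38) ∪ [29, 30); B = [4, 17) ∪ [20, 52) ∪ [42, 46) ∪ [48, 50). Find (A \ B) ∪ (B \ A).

Merge the first list: [3, 45).
Merge the second list: [4, 17), [20, 52).
Only in the first: [3, 4), [17, 20).
Only in the second: [45, 52).
Together these are the periods covered by exactly one.

[3, 4) ∪ [17, 20) ∪ [45, 52)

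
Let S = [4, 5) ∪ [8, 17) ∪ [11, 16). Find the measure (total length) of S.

10

Merged: [4, 5), [8, 17).
Lengths: 1 + 9 = 10.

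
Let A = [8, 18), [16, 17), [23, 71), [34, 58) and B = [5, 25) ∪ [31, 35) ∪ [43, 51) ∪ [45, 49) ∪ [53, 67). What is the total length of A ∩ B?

A, merged: [8, 18), [23, 71).
B, merged: [5, 25), [31, 35), [43, 51), [53, 67).
A ∩ B = [8, 18), [23, 25), [31, 35), [43, 51), [53, 67).
Total: 10 + 2 + 4 + 8 + 14 = 38.

38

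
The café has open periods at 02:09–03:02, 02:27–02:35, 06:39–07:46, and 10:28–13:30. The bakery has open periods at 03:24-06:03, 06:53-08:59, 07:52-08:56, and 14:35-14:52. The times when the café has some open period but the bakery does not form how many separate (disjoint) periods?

3

Merge the first list: 02:09–03:02, 06:39–07:46, 10:28–13:30.
Merge the second list: 03:24–06:03, 06:53–08:59, 14:35–14:52.
A \ B = 02:09–03:02, 06:39–06:53, 10:28–13:30.
That is 3 disjoint pieces.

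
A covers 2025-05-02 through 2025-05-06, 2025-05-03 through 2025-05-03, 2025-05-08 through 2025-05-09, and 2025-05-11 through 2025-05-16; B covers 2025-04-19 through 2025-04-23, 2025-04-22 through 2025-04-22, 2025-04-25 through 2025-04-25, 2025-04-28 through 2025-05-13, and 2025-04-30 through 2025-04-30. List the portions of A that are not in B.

A, merged: 2025-05-02 through 2025-05-06, 2025-05-08 through 2025-05-09, 2025-05-11 through 2025-05-16.
B, merged: 2025-04-19 through 2025-04-23, 2025-04-25 through 2025-04-25, 2025-04-28 through 2025-05-13.
2025-05-02 through 2025-05-06: fully covered by B → removed.
2025-05-08 through 2025-05-09: fully covered by B → removed.
2025-05-11 through 2025-05-16 minus B → 2025-05-14 through 2025-05-16.

2025-05-14 through 2025-05-16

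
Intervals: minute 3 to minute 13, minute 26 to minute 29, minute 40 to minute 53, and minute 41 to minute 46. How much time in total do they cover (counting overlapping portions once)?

26 minutes

Merged: minute 3 to minute 13, minute 26 to minute 29, minute 40 to minute 53.
Lengths: 10 minutes + 3 minutes + 13 minutes = 26 minutes.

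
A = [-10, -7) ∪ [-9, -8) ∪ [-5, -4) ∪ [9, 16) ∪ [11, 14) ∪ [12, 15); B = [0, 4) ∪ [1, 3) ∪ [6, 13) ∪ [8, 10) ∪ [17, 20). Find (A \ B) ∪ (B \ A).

First set merges to [-10, -7), [-5, -4), [9, 16).
Second set merges to [0, 4), [6, 13), [17, 20).
A \ B = [-10, -7), [-5, -4), [13, 16).
B \ A = [0, 4), [6, 9), [17, 20).
Union of the two gives the symmetric difference.

[-10, -7) ∪ [-5, -4) ∪ [0, 4) ∪ [6, 9) ∪ [13, 16) ∪ [17, 20)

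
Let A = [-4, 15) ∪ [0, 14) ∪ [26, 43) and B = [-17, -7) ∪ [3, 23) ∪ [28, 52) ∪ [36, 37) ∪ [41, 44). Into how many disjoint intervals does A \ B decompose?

First set merges to [-4, 15), [26, 43).
Second set merges to [-17, -7), [3, 23), [28, 52).
A \ B = [-4, 3), [26, 28).
That is 2 disjoint pieces.

2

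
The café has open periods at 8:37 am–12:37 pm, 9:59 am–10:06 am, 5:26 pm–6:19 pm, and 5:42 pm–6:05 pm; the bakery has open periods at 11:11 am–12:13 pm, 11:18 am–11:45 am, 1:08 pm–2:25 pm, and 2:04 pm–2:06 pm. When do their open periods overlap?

Merge the first list: 8:37 am–12:37 pm, 5:26 pm–6:19 pm.
Merge the second list: 11:11 am–12:13 pm, 1:08 pm–2:25 pm.
8:37 am–12:37 pm overlaps B on 11:11 am–12:13 pm.
5:26 pm–6:19 pm falls entirely outside B.

11:11 am–12:13 pm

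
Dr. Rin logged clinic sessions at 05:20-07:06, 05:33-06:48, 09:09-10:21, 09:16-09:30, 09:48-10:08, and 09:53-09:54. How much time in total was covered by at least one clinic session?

Merged: 05:20–07:06, 09:09–10:21.
Lengths: 1 h 46 min + 1 h 12 min = 2 h 58 min.

2 h 58 min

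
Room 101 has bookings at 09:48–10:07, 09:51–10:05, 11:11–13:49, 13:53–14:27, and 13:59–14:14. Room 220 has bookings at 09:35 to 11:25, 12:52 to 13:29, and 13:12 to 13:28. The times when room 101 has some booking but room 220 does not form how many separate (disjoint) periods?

A, merged: 09:48-10:07, 11:11-13:49, 13:53-14:27.
B, merged: 09:35-11:25, 12:52-13:29.
A \ B = 11:25-12:52, 13:29-13:49, 13:53-14:27.
That is 3 disjoint pieces.

3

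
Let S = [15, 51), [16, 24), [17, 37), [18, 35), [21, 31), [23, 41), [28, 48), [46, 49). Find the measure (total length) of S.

36

Merged: [15, 51).
Length: 36.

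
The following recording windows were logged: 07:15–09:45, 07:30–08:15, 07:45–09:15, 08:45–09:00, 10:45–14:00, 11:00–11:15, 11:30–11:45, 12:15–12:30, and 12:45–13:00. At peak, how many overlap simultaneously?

3

Walk the sorted start/end points keeping a running depth.
The depth first hits 3 at 07:45.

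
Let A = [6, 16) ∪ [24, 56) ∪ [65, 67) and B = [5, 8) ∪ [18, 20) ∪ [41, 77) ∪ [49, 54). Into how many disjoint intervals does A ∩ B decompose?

3

Merge the second list: [5, 8), [18, 20), [41, 77).
A ∩ B = [6, 8), [41, 56), [65, 67).
That is 3 disjoint pieces.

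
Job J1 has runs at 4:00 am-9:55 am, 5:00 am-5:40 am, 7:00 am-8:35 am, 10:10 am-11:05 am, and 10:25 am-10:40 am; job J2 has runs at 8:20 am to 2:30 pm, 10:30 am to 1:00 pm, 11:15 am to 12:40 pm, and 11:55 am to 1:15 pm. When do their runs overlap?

Merge the first list: 4:00 am-9:55 am, 10:10 am-11:05 am.
Merge the second list: 8:20 am-2:30 pm.
4:00 am-9:55 am meets the second set on 8:20 am-9:55 am.
10:10 am-11:05 am meets the second set on 10:10 am-11:05 am.

8:20 am-9:55 am, 10:10 am-11:05 am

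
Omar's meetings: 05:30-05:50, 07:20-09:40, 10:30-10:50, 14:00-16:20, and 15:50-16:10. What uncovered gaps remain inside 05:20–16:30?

05:20–05:30, 05:50–07:20, 09:40–10:30, 10:50–14:00, 16:20–16:30

The merged coverage is 05:30–05:50, 07:20–09:40, 10:30–10:50, 14:00–16:20.
Complement within 05:20–16:30: 05:20–05:30, 05:50–07:20, 09:40–10:30, 10:50–14:00, 16:20–16:30.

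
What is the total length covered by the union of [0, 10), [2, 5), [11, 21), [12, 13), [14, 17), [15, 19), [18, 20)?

20

Merged: [0, 10), [11, 21).
Lengths: 10 + 10 = 20.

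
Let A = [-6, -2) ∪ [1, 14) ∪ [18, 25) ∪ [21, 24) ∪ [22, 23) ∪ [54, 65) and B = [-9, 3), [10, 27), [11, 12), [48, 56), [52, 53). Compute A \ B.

[3, 10) ∪ [56, 65)

First set merges to [-6, -2), [1, 14), [18, 25), [54, 65).
Second set merges to [-9, 3), [10, 27), [48, 56).
[-6, -2): entirely removed.
[1, 14) \ B = [3, 10).
[18, 25): entirely removed.
[54, 65) \ B = [56, 65).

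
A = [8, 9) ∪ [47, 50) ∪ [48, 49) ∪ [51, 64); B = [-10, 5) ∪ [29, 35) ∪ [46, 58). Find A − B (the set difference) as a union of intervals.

A, merged: [8, 9), [47, 50), [51, 64).
[8, 9): no B overlap → unchanged.
[47, 50): fully covered by B → removed.
[51, 64) minus B → [58, 64).

[8, 9) ∪ [58, 64)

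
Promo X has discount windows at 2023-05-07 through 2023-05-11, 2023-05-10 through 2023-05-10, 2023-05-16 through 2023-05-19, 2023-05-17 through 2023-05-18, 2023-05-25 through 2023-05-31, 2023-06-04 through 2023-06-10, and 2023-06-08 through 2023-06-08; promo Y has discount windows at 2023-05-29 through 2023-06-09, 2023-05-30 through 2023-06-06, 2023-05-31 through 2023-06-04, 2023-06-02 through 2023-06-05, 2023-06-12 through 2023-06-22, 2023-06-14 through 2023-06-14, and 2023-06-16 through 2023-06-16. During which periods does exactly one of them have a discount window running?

First set merges to 2023-05-07 through 2023-05-11, 2023-05-16 through 2023-05-19, 2023-05-25 through 2023-05-31, 2023-06-04 through 2023-06-10.
Second set merges to 2023-05-29 through 2023-06-09, 2023-06-12 through 2023-06-22.
A \ B = 2023-05-07 through 2023-05-11, 2023-05-16 through 2023-05-19, 2023-05-25 through 2023-05-28, 2023-06-10 through 2023-06-10.
B \ A = 2023-06-01 through 2023-06-03, 2023-06-12 through 2023-06-22.
Union of the two gives the symmetric difference.

2023-05-07 through 2023-05-11, 2023-05-16 through 2023-05-19, 2023-05-25 through 2023-05-28, 2023-06-01 through 2023-06-03, 2023-06-10 through 2023-06-10, 2023-06-12 through 2023-06-22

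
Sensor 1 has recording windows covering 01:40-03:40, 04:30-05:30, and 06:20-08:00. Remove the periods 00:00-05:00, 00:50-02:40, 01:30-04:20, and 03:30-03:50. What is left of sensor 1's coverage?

Merge the second list: 00:00–05:00.
01:40–03:40 lies entirely inside B → drops out.
04:30–05:30 with B removed leaves 05:00–05:30.
06:20–08:00 is untouched.

05:00–05:30, 06:20–08:00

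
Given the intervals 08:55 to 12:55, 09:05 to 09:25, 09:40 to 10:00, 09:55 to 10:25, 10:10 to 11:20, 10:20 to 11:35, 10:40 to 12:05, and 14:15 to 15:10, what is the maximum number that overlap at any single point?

4

Walk the sorted start/end points keeping a running depth.
The depth first hits 4 at 10:20.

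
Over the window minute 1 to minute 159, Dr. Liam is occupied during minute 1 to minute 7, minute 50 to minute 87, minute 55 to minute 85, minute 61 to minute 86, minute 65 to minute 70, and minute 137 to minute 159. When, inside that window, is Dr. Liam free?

minute 7 to minute 50, minute 87 to minute 137

After merging, the occupied span is minute 1 to minute 7, minute 50 to minute 87, minute 137 to minute 159.
Gaps within minute 1 to minute 159: minute 7 to minute 50, minute 87 to minute 137.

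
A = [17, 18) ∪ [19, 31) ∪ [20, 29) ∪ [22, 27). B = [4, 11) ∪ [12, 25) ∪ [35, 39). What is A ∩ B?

A, merged: [17, 18), [19, 31).
[17, 18) overlaps B on [17, 18).
[19, 31) overlaps B on [19, 25).

[17, 18) ∪ [19, 25)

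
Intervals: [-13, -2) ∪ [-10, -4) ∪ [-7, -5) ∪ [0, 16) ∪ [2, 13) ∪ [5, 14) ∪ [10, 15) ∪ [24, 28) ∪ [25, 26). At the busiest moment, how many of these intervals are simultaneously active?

Walk the sorted start/end points keeping a running depth.
The depth first hits 4 at 10.

4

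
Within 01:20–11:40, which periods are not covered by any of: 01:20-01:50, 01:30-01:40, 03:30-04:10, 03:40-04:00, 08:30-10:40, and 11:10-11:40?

01:50–03:30, 04:10–08:30, 10:40–11:10

The merged coverage is 01:20–01:50, 03:30–04:10, 08:30–10:40, 11:10–11:40.
Complement within 01:20–11:40: 01:50–03:30, 04:10–08:30, 10:40–11:10.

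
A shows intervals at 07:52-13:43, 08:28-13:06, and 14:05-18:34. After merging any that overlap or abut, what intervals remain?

07:52–13:43, 14:05–18:34

08:28–13:06 overlaps/touches 07:52–13:43 → extend to 07:52–13:43.
14:05–18:34 is disjoint → start new block.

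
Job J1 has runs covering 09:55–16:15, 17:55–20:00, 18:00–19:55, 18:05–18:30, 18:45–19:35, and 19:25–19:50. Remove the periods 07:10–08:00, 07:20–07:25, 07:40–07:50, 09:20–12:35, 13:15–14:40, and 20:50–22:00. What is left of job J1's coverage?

Merge the first list: 09:55–16:15, 17:55–20:00.
Merge the second list: 07:10–08:00, 09:20–12:35, 13:15–14:40, 20:50–22:00.
09:55–16:15 minus B → 12:35–13:15, 14:40–16:15.
17:55–20:00: no B overlap → unchanged.

12:35–13:15, 14:40–16:15, 17:55–20:00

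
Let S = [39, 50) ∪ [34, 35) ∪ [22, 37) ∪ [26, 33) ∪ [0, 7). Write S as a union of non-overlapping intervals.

Sort by start: [0, 7), [22, 37), [26, 33), [34, 35), [39, 50).
[22, 37) is disjoint → start new block.
[26, 33) overlaps/touches [22, 37) → extend to [22, 37).
[34, 35) overlaps/touches [22, 37) → extend to [22, 37).
[39, 50) is disjoint → start new block.

[0, 7) ∪ [22, 37) ∪ [39, 50)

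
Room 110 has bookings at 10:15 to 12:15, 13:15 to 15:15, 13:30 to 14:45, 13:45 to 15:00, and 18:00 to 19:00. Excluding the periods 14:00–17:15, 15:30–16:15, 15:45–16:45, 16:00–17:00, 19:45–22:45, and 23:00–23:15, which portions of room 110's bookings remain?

Merge the first list: 10:15-12:15, 13:15-15:15, 18:00-19:00.
Merge the second list: 14:00-17:15, 19:45-22:45, 23:00-23:15.
10:15-12:15: no B overlap → unchanged.
13:15-15:15 minus B → 13:15-14:00.
18:00-19:00: no B overlap → unchanged.

10:15-12:15, 13:15-14:00, 18:00-19:00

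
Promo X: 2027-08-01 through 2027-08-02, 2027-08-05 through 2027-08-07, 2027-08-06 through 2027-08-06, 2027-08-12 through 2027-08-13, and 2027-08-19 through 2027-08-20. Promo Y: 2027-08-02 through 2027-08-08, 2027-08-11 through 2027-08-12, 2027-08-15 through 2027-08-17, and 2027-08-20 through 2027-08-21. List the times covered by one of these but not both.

2027-08-01 through 2027-08-01, 2027-08-03 through 2027-08-04, 2027-08-08 through 2027-08-08, 2027-08-11 through 2027-08-11, 2027-08-13 through 2027-08-13, 2027-08-15 through 2027-08-17, 2027-08-19 through 2027-08-19, 2027-08-21 through 2027-08-21

A, merged: 2027-08-01 through 2027-08-02, 2027-08-05 through 2027-08-07, 2027-08-12 through 2027-08-13, 2027-08-19 through 2027-08-20.
A but not B: 2027-08-01 through 2027-08-01, 2027-08-13 through 2027-08-13, 2027-08-19 through 2027-08-19.
B but not A: 2027-08-03 through 2027-08-04, 2027-08-08 through 2027-08-08, 2027-08-11 through 2027-08-11, 2027-08-15 through 2027-08-17, 2027-08-21 through 2027-08-21.
Combining gives A △ B.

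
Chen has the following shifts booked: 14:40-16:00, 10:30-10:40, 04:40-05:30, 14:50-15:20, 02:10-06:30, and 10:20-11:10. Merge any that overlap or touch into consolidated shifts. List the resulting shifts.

02:10–06:30, 10:20–11:10, 14:40–16:00

Sort by start: 02:10–06:30, 04:40–05:30, 10:20–11:10, 10:30–10:40, 14:40–16:00, 14:50–15:20.
04:40–05:30 overlaps/touches 02:10–06:30 → extend to 02:10–06:30.
10:20–11:10 is disjoint → start new block.
10:30–10:40 overlaps/touches 10:20–11:10 → extend to 10:20–11:10.
14:40–16:00 is disjoint → start new block.
14:50–15:20 overlaps/touches 14:40–16:00 → extend to 14:40–16:00.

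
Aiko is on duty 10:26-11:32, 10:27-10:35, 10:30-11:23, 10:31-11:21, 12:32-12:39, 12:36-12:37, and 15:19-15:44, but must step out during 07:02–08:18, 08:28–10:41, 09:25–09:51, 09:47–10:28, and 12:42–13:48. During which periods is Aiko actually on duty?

10:41-11:32, 12:32-12:39, 15:19-15:44

Merge the first list: 10:26-11:32, 12:32-12:39, 15:19-15:44.
Merge the second list: 07:02-08:18, 08:28-10:41, 12:42-13:48.
10:26-11:32 minus B → 10:41-11:32.
12:32-12:39: no B overlap → unchanged.
15:19-15:44: no B overlap → unchanged.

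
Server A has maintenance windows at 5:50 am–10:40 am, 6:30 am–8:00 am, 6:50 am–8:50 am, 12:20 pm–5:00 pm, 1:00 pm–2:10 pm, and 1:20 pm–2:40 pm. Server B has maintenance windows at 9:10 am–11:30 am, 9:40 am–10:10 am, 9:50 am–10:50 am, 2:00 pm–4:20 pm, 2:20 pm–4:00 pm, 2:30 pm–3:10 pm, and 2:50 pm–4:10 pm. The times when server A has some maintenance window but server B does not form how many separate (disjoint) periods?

3

Merge the first list: 5:50 am–10:40 am, 12:20 pm–5:00 pm.
Merge the second list: 9:10 am–11:30 am, 2:00 pm–4:20 pm.
A \ B = 5:50 am–9:10 am, 12:20 pm–2:00 pm, 4:20 pm–5:00 pm.
That is 3 disjoint pieces.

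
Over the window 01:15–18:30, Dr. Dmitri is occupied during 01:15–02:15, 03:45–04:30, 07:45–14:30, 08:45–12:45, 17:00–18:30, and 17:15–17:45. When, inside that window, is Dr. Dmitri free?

The merged coverage is 01:15–02:15, 03:45–04:30, 07:45–14:30, 17:00–18:30.
Gaps within 01:15–18:30: 02:15–03:45, 04:30–07:45, 14:30–17:00.

02:15–03:45, 04:30–07:45, 14:30–17:00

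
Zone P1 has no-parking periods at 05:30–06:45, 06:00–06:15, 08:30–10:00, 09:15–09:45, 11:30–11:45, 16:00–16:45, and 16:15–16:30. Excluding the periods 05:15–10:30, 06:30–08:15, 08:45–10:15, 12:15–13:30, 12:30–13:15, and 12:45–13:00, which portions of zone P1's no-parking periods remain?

11:30–11:45, 16:00–16:45

Merge the first list: 05:30–06:45, 08:30–10:00, 11:30–11:45, 16:00–16:45.
Merge the second list: 05:15–10:30, 12:15–13:30.
05:30–06:45 lies entirely inside B → drops out.
08:30–10:00 lies entirely inside B → drops out.
11:30–11:45 is untouched.
16:00–16:45 is untouched.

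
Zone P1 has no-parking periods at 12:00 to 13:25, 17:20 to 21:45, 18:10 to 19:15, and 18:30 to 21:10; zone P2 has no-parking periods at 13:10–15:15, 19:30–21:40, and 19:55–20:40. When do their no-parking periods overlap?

13:10–13:25, 19:30–21:40

First set merges to 12:00–13:25, 17:20–21:45.
Second set merges to 13:10–15:15, 19:30–21:40.
12:00–13:25 ∩ B → 13:10–13:25.
17:20–21:45 ∩ B → 19:30–21:40.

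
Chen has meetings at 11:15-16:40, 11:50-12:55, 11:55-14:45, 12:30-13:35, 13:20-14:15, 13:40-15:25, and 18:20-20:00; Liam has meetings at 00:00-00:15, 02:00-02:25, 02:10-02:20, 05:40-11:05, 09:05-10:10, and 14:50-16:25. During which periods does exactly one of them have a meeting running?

A, merged: 11:15-16:40, 18:20-20:00.
B, merged: 00:00-00:15, 02:00-02:25, 05:40-11:05, 14:50-16:25.
A but not B: 11:15-14:50, 16:25-16:40, 18:20-20:00.
B but not A: 00:00-00:15, 02:00-02:25, 05:40-11:05.
Combining gives A △ B.

00:00-00:15, 02:00-02:25, 05:40-11:05, 11:15-14:50, 16:25-16:40, 18:20-20:00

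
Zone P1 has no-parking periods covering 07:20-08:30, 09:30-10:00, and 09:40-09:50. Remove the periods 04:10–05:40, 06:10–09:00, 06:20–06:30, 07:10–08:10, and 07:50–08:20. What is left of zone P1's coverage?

09:30–10:00

Merge the first list: 07:20–08:30, 09:30–10:00.
Merge the second list: 04:10–05:40, 06:10–09:00.
07:20–08:30: entirely removed.
09:30–10:00: nothing removed.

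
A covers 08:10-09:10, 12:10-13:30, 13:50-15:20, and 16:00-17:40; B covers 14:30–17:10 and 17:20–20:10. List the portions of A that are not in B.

08:10–09:10 is untouched.
12:10–13:30 is untouched.
13:50–15:20 with B removed leaves 13:50–14:30.
16:00–17:40 with B removed leaves 17:10–17:20.

08:10–09:10, 12:10–13:30, 13:50–14:30, 17:10–17:20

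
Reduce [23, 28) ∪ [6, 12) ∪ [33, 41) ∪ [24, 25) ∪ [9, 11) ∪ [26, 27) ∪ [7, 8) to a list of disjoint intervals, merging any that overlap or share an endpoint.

[6, 12) ∪ [23, 28) ∪ [33, 41)

Sort by start: [6, 12), [7, 8), [9, 11), [23, 28), [24, 25), [26, 27), [33, 41).
[7, 8) overlaps/touches [6, 12) → extend to [6, 12).
[9, 11) overlaps/touches [6, 12) → extend to [6, 12).
[23, 28) is disjoint → start new block.
[24, 25) overlaps/touches [23, 28) → extend to [23, 28).
[26, 27) overlaps/touches [23, 28) → extend to [23, 28).
[33, 41) is disjoint → start new block.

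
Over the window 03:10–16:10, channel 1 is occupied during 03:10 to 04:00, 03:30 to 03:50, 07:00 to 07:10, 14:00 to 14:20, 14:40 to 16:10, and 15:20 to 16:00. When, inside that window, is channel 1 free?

The merged coverage is 03:10–04:00, 07:00–07:10, 14:00–14:20, 14:40–16:10.
Gaps within 03:10–16:10: 04:00–07:00, 07:10–14:00, 14:20–14:40.

04:00–07:00, 07:10–14:00, 14:20–14:40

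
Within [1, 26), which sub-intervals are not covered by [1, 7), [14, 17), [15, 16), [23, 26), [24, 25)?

After merging, the occupied span is [1, 7), [14, 17), [23, 26).
Gaps within [1, 26): [7, 14), [17, 23).

[7, 14) ∪ [17, 23)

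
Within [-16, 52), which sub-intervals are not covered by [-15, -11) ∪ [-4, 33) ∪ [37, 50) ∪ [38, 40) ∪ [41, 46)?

After merging, the occupied span is [-15, -11), [-4, 33), [37, 50).
Uncovered inside [-16, 52): [-16, -15), [-11, -4), [33, 37), [50, 52).

[-16, -15) ∪ [-11, -4) ∪ [33, 37) ∪ [50, 52)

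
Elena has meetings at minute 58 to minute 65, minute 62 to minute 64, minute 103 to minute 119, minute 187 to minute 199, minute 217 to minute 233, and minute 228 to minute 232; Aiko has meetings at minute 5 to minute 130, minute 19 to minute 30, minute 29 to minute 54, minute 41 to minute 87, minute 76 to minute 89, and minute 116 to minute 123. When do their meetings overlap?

A, merged: minute 58 to minute 65, minute 103 to minute 119, minute 187 to minute 199, minute 217 to minute 233.
B, merged: minute 5 to minute 130.
minute 58 to minute 65 meets the second set on minute 58 to minute 65.
minute 103 to minute 119 meets the second set on minute 103 to minute 119.
minute 187 to minute 199: no overlap with the second set.
minute 217 to minute 233: no overlap with the second set.

minute 58 to minute 65, minute 103 to minute 119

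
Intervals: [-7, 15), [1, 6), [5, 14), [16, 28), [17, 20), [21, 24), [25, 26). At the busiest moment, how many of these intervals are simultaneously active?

Sweep endpoints in order; track running count of active intervals.
Peak of 3 reached at 5.

3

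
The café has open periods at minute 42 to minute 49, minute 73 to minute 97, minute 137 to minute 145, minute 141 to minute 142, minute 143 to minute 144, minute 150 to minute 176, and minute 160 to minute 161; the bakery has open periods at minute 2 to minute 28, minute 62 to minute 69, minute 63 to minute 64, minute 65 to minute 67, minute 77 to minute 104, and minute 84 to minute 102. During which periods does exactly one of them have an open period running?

minute 2 to minute 28, minute 42 to minute 49, minute 62 to minute 69, minute 73 to minute 77, minute 97 to minute 104, minute 137 to minute 145, minute 150 to minute 176

Merge the first list: minute 42 to minute 49, minute 73 to minute 97, minute 137 to minute 145, minute 150 to minute 176.
Merge the second list: minute 2 to minute 28, minute 62 to minute 69, minute 77 to minute 104.
A \ B = minute 42 to minute 49, minute 73 to minute 77, minute 137 to minute 145, minute 150 to minute 176.
B \ A = minute 2 to minute 28, minute 62 to minute 69, minute 97 to minute 104.
Union of the two gives the symmetric difference.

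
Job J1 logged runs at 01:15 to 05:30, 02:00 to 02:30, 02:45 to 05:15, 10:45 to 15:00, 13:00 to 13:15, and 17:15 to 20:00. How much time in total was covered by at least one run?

Merged: 01:15–05:30, 10:45–15:00, 17:15–20:00.
Lengths: 4 h 15 min + 4 h 15 min + 2 h 45 min = 11 h 15 min.

11 h 15 min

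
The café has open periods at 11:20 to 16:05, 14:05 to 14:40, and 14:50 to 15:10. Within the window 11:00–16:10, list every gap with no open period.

11:00–11:20, 16:05–16:10

The merged coverage is 11:20–16:05.
Gaps within 11:00–16:10: 11:00–11:20, 16:05–16:10.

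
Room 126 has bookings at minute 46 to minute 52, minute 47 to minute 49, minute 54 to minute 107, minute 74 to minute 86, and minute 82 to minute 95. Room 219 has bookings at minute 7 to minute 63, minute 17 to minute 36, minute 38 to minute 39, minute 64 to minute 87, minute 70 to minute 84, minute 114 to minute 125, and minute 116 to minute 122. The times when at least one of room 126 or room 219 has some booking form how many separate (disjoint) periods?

2

First set merges to minute 46 to minute 52, minute 54 to minute 107.
Second set merges to minute 7 to minute 63, minute 64 to minute 87, minute 114 to minute 125.
A ∪ B = minute 7 to minute 107, minute 114 to minute 125.
That is 2 disjoint pieces.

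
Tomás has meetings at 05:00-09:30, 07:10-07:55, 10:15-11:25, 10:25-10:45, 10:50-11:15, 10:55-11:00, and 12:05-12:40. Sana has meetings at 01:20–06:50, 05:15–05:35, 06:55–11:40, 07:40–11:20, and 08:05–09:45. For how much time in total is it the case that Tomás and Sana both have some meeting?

5 h 35 min

Merge the first list: 05:00–09:30, 10:15–11:25, 12:05–12:40.
Merge the second list: 01:20–06:50, 06:55–11:40.
A ∩ B = 05:00–06:50, 06:55–09:30, 10:15–11:25.
Total: 1 h 50 min + 2 h 35 min + 1 h 10 min = 5 h 35 min.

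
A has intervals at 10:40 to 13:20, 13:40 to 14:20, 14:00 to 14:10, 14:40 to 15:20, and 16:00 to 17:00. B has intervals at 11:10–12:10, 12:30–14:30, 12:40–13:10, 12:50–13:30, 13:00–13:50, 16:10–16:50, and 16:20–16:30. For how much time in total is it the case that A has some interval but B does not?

1 h 50 min

A, merged: 10:40–13:20, 13:40–14:20, 14:40–15:20, 16:00–17:00.
B, merged: 11:10–12:10, 12:30–14:30, 16:10–16:50.
A \ B = 10:40–11:10, 12:10–12:30, 14:40–15:20, 16:00–16:10, 16:50–17:00.
Total: 30 min + 20 min + 40 min + 10 min + 10 min = 1 h 50 min.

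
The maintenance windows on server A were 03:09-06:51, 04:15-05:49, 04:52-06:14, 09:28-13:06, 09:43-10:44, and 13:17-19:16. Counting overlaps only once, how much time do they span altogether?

13 h 19 min

Merged: 03:09-06:51, 09:28-13:06, 13:17-19:16.
Lengths: 3 h 42 min + 3 h 38 min + 5 h 59 min = 13 h 19 min.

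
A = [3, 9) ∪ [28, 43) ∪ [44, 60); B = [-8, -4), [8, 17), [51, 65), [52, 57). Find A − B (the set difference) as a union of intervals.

Merge the second list: [-8, -4), [8, 17), [51, 65).
[3, 9) \ B = [3, 8).
[28, 43): nothing removed.
[44, 60) \ B = [44, 51).

[3, 8) ∪ [28, 43) ∪ [44, 51)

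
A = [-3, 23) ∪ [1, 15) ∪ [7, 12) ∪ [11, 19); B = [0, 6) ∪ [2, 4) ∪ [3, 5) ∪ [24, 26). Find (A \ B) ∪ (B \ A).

[-3, 0) ∪ [6, 23) ∪ [24, 26)

First set merges to [-3, 23).
Second set merges to [0, 6), [24, 26).
A but not B: [-3, 0), [6, 23).
B but not A: [24, 26).
Combining gives A △ B.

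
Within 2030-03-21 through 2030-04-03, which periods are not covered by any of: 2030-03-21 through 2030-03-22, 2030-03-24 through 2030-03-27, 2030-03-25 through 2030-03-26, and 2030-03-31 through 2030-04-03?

2030-03-23 through 2030-03-23, 2030-03-28 through 2030-03-30

The merged coverage is 2030-03-21 through 2030-03-22, 2030-03-24 through 2030-03-27, 2030-03-31 through 2030-04-03.
Gaps within 2030-03-21 through 2030-04-03: 2030-03-23 through 2030-03-23, 2030-03-28 through 2030-03-30.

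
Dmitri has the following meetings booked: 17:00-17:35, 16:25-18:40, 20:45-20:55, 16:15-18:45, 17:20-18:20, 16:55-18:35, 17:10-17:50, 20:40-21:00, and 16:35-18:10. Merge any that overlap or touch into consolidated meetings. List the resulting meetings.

16:15-18:45, 20:40-21:00

Sort by start: 16:15-18:45, 16:25-18:40, 16:35-18:10, 16:55-18:35, 17:00-17:35, 17:10-17:50, 17:20-18:20, 20:40-21:00, 20:45-20:55.
16:25-18:40 overlaps/touches 16:15-18:45 → extend to 16:15-18:45.
16:35-18:10 overlaps/touches 16:15-18:45 → extend to 16:15-18:45.
16:55-18:35 overlaps/touches 16:15-18:45 → extend to 16:15-18:45.
17:00-17:35 overlaps/touches 16:15-18:45 → extend to 16:15-18:45.
17:10-17:50 overlaps/touches 16:15-18:45 → extend to 16:15-18:45.
17:20-18:20 overlaps/touches 16:15-18:45 → extend to 16:15-18:45.
20:40-21:00 is disjoint → start new block.
20:45-20:55 overlaps/touches 20:40-21:00 → extend to 20:40-21:00.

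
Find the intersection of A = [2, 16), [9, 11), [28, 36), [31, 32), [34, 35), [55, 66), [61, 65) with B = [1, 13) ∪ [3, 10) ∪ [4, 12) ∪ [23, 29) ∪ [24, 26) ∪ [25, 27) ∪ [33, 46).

Merge the first list: [2, 16), [28, 36), [55, 66).
Merge the second list: [1, 13), [23, 29), [33, 46).
[2, 16) meets the second set on [2, 13).
[28, 36) meets the second set on [28, 29), [33, 36).
[55, 66): no overlap with the second set.

[2, 13) ∪ [28, 29) ∪ [33, 36)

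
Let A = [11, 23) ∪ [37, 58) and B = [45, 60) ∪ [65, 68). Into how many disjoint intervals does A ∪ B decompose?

3

A ∪ B = [11, 23), [37, 60), [65, 68).
That is 3 disjoint pieces.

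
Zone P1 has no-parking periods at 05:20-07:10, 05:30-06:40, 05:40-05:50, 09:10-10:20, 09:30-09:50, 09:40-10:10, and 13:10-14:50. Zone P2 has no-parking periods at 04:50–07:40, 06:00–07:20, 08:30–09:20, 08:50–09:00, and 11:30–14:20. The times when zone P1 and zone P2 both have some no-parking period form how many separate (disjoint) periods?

A, merged: 05:20-07:10, 09:10-10:20, 13:10-14:50.
B, merged: 04:50-07:40, 08:30-09:20, 11:30-14:20.
A ∩ B = 05:20-07:10, 09:10-09:20, 13:10-14:20.
That is 3 disjoint pieces.

3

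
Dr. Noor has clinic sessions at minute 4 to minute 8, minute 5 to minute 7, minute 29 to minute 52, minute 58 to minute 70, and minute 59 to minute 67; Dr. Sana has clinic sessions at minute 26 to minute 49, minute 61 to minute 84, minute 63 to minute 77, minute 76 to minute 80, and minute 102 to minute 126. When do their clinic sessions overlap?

minute 29 to minute 49, minute 61 to minute 70

A, merged: minute 4 to minute 8, minute 29 to minute 52, minute 58 to minute 70.
B, merged: minute 26 to minute 49, minute 61 to minute 84, minute 102 to minute 126.
minute 4 to minute 8 falls entirely outside B.
minute 29 to minute 52 overlaps B on minute 29 to minute 49.
minute 58 to minute 70 overlaps B on minute 61 to minute 70.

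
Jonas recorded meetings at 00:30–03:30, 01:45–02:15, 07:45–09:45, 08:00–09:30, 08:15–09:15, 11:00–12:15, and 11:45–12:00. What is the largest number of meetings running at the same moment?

3

At 08:15, 3 of the intervals are simultaneously active.
No point has more.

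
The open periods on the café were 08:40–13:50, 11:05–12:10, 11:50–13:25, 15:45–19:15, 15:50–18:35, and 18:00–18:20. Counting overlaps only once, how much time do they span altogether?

8 h 40 min

Merged: 08:40–13:50, 15:45–19:15.
Lengths: 5 h 10 min + 3 h 30 min = 8 h 40 min.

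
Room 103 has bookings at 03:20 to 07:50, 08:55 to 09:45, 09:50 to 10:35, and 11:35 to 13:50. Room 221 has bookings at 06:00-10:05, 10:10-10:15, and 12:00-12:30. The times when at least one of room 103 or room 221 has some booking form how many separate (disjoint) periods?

A ∪ B = 03:20–10:35, 11:35–13:50.
That is 2 disjoint pieces.

2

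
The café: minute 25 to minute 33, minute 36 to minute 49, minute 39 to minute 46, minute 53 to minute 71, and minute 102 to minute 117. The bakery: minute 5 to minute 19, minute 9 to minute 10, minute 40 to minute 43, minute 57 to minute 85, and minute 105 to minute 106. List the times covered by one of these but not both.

A, merged: minute 25 to minute 33, minute 36 to minute 49, minute 53 to minute 71, minute 102 to minute 117.
B, merged: minute 5 to minute 19, minute 40 to minute 43, minute 57 to minute 85, minute 105 to minute 106.
A but not B: minute 25 to minute 33, minute 36 to minute 40, minute 43 to minute 49, minute 53 to minute 57, minute 102 to minute 105, minute 106 to minute 117.
B but not A: minute 5 to minute 19, minute 71 to minute 85.
Combining gives A △ B.

minute 5 to minute 19, minute 25 to minute 33, minute 36 to minute 40, minute 43 to minute 49, minute 53 to minute 57, minute 71 to minute 85, minute 102 to minute 105, minute 106 to minute 117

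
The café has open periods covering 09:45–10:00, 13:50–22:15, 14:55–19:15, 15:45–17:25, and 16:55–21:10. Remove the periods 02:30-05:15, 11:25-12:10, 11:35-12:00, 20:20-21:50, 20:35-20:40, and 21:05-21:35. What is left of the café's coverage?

Merge the first list: 09:45-10:00, 13:50-22:15.
Merge the second list: 02:30-05:15, 11:25-12:10, 20:20-21:50.
09:45-10:00 is untouched.
13:50-22:15 with B removed leaves 13:50-20:20, 21:50-22:15.

09:45-10:00, 13:50-20:20, 21:50-22:15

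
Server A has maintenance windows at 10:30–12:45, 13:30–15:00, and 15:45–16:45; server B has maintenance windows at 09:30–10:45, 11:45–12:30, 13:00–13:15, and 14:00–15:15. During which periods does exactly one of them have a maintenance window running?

A \ B = 10:45–11:45, 12:30–12:45, 13:30–14:00, 15:45–16:45.
B \ A = 09:30–10:30, 13:00–13:15, 15:00–15:15.
Union of the two gives the symmetric difference.

09:30–10:30, 10:45–11:45, 12:30–12:45, 13:00–13:15, 13:30–14:00, 15:00–15:15, 15:45–16:45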